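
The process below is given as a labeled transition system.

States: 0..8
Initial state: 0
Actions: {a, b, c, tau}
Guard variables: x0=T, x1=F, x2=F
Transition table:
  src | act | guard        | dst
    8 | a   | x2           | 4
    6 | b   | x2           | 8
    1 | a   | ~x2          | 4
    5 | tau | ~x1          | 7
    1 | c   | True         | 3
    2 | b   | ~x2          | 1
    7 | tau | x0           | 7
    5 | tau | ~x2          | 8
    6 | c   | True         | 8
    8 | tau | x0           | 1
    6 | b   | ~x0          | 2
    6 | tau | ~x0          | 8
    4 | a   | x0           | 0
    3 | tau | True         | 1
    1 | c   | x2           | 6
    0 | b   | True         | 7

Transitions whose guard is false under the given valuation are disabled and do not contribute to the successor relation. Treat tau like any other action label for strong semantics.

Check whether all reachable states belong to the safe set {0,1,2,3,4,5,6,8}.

Answer: INVARIANT VIOLATED at state 7

Analysis:
Inv-set: {0,1,2,3,4,5,6,8}
Reachable = {0,7}
  0: ✓
  7: outside
reach 7 via b — violates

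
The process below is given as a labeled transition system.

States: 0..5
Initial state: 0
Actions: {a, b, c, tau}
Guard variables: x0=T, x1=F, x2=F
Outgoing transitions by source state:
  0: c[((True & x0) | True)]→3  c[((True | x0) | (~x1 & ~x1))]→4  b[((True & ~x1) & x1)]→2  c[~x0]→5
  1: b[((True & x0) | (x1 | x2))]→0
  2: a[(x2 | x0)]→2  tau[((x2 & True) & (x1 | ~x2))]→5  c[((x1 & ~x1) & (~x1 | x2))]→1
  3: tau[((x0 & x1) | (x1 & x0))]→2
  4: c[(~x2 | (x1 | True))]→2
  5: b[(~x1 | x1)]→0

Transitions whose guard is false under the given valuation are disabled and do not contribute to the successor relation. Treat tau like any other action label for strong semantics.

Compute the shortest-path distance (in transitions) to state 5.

Breadth-first toward 5:
  depth 0: {0}
  depth 1: {3,4}
  depth 2: {2}
5 never appears.

Answer: UNREACHABLE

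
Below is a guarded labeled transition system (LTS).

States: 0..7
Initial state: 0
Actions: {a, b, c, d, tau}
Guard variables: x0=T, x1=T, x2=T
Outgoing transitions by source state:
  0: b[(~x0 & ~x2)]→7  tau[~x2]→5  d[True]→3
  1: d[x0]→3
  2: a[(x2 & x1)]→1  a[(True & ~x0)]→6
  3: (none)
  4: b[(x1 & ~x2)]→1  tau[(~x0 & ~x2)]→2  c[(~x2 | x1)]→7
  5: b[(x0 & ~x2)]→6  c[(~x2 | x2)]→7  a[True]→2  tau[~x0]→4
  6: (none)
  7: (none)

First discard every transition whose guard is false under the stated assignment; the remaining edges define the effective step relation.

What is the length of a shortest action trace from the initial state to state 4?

Answer: UNREACHABLE

Working:
BFS to 4:
  L0 = {0}
  L1 = {3}
4 never appears.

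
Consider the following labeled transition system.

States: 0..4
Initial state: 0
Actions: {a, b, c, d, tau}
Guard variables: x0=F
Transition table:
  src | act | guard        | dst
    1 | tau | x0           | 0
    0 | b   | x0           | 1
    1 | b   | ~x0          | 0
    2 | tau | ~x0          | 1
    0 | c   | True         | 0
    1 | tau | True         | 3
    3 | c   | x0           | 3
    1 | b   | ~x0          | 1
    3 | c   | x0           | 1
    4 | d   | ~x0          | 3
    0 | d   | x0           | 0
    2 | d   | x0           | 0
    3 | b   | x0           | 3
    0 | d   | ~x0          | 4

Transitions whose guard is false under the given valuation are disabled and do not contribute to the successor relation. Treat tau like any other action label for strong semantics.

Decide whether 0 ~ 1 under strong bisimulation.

Answer: NOT BISIMILAR

Trace:
Refine partition for ~:
  P[0] = {{0,1,2,3,4}}
  P[1] = {{0},{1},{2},{3},{4}}
Fixed point at round 2; 5 class(es).
[0]={0}  [1]={1}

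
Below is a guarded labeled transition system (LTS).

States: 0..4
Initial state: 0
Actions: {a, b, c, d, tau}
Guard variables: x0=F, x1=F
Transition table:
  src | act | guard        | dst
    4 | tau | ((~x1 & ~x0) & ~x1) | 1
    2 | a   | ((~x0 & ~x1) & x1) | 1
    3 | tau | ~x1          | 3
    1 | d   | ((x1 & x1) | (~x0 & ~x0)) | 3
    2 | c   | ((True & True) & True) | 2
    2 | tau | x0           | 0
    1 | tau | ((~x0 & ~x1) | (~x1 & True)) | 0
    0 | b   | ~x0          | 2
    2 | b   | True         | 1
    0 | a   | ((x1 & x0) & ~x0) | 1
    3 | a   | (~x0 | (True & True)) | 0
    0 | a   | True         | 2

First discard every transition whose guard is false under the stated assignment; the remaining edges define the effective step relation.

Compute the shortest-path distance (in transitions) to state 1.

Answer: 2

Analysis:
Layered search for 1:
  L0 = {0}
  L1 = {2}
  L2 = {1}
first hit 1 at d=2 via a·b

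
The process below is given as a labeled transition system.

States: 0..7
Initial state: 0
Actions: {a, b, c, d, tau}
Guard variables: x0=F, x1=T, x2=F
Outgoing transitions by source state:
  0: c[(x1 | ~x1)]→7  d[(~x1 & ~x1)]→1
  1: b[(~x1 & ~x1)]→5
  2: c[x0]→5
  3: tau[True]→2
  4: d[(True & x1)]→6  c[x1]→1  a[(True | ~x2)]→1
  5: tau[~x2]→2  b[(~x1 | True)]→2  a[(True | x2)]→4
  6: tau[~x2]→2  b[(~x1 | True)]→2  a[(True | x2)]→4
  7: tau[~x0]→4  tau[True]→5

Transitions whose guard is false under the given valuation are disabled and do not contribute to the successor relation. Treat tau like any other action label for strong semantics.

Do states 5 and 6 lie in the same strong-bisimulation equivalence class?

Refine partition for ~:
  round 0: {{0,1,2,3,4,5,6,7}}
  round 1: {{0},{1,2},{3,7},{4},{5,6}}
  round 2: {{0},{1,2},{3},{4},{5,6},{7}}
6 equivalence class(es) (converged in 3)
5∈{5,6}, 6∈{5,6}

Answer: BISIMILAR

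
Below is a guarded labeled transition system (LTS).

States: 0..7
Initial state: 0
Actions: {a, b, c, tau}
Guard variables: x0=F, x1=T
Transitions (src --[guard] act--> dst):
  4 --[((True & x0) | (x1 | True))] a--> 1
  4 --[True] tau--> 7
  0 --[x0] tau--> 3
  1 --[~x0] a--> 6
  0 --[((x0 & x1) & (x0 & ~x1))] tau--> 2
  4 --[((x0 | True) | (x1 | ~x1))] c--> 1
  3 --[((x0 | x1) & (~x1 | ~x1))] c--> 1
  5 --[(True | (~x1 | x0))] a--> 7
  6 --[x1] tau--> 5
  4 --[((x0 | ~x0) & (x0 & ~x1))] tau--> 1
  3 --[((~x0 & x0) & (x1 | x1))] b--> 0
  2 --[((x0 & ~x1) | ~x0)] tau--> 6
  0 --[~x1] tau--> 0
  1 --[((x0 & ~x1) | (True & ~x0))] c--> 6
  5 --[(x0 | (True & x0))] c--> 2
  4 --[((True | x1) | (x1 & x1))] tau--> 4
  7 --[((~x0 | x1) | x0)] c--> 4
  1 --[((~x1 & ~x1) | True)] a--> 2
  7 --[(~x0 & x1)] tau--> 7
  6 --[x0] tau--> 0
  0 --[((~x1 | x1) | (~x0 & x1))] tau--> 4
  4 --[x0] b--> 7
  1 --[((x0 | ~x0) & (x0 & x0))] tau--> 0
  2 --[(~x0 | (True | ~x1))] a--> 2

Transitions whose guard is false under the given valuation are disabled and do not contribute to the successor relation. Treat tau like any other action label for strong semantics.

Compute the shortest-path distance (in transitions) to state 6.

Breadth-first toward 6:
  Layer 0: {0}
  Layer 1: {4}
  Layer 2: {1,7}
  Layer 3: {2,6}
first hit 6 at d=3 via tau·a·a

Answer: 3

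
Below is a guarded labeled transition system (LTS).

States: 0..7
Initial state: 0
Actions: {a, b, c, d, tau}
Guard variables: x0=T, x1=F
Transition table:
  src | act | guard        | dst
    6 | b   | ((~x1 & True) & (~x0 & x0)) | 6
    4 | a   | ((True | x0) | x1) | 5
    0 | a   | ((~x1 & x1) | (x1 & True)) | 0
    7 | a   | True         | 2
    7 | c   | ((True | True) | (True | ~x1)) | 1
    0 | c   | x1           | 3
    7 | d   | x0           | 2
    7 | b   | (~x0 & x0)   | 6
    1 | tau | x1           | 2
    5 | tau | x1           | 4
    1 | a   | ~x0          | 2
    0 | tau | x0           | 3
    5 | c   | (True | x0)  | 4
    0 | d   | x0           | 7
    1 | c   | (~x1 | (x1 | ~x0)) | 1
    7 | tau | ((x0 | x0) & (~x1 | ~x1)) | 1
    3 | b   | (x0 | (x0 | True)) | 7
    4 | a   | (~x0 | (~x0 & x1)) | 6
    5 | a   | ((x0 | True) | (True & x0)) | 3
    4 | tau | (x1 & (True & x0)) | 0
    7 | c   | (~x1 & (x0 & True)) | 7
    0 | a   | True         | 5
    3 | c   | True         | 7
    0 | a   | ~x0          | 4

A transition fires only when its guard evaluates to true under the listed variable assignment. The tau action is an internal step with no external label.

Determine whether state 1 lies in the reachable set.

14 transition(s) survive guard evaluation.
Layer 0: {0}
Layer 1: {3,5,7}  total {0,3,5,7}
Layer 2: {1,2,4}  total {0,1,2,3,4,5,7}
Reachable = {0,1,2,3,4,5,7}
trace reaching 1: d·c

Answer: REACHABLE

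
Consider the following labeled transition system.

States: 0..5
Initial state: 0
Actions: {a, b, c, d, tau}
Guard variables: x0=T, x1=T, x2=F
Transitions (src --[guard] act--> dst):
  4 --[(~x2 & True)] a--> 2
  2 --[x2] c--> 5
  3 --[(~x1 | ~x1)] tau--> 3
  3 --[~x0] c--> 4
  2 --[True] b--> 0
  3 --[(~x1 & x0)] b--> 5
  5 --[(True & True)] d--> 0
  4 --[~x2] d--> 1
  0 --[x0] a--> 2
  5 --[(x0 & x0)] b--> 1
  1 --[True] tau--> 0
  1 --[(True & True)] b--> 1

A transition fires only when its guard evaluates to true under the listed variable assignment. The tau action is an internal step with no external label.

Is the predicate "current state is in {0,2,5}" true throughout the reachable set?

Inv-set: {0,2,5}
Reachable = {0,2}
  0: safe
  2: safe

Answer: INVARIANT HOLDS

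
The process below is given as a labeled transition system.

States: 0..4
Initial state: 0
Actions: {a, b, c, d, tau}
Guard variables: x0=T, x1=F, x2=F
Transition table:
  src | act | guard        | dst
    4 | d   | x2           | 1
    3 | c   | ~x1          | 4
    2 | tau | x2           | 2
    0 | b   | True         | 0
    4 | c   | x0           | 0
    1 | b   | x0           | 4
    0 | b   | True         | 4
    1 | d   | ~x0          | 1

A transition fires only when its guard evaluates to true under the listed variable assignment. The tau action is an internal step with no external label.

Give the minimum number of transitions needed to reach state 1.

Answer: UNREACHABLE

Working:
BFS to 1:
  Layer 0: {0}
  Layer 1: {4}
1 never appears.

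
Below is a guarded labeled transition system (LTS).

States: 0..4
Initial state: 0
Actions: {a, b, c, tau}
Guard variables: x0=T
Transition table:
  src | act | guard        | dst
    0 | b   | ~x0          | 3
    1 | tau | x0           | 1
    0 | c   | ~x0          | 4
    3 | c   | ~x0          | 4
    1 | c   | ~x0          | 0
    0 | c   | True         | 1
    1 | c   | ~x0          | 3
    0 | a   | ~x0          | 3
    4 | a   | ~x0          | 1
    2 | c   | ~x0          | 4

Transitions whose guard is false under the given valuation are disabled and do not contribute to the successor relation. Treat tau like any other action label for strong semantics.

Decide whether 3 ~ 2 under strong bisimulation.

Refine partition for ~:
  π0 = {{0,1,2,3,4}}
  π1 = {{0},{1},{2,3,4}}
Fixed point at round 2; 3 class(es).
class of 3: {2,3,4}; class of 2: {2,3,4}

Answer: BISIMILAR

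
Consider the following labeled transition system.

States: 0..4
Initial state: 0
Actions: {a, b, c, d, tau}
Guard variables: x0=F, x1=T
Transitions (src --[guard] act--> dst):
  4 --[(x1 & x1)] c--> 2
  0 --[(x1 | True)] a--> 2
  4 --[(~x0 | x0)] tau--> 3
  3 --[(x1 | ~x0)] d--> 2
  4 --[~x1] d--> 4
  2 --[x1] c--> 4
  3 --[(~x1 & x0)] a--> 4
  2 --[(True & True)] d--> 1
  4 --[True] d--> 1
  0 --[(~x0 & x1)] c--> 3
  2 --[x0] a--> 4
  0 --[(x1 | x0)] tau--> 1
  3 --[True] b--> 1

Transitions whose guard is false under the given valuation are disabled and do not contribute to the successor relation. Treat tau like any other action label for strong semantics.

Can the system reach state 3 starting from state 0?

10 transition(s) survive guard evaluation.
Layer 0: {0}
Layer 1: {1,2,3}  cumulative {0,1,2,3}
Layer 2: {4}  cumulative {0,1,2,3,4}
Reach set: {0,1,2,3,4}
trace reaching 3: c

Answer: REACHABLE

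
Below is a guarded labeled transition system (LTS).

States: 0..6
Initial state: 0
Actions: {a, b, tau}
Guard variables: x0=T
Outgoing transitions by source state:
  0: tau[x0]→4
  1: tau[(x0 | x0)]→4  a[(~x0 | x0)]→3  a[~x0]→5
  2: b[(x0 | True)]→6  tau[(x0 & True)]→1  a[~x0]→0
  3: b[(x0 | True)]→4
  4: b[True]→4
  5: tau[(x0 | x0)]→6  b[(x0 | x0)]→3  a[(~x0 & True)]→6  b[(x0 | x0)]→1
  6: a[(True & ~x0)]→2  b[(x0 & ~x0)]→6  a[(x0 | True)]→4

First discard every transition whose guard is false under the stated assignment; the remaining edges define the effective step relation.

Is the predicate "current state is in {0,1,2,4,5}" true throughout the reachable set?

Answer: INVARIANT HOLDS

Trace:
Inv-set: {0,1,2,4,5}
Reach set: {0,4}
  0: ✓
  4: ✓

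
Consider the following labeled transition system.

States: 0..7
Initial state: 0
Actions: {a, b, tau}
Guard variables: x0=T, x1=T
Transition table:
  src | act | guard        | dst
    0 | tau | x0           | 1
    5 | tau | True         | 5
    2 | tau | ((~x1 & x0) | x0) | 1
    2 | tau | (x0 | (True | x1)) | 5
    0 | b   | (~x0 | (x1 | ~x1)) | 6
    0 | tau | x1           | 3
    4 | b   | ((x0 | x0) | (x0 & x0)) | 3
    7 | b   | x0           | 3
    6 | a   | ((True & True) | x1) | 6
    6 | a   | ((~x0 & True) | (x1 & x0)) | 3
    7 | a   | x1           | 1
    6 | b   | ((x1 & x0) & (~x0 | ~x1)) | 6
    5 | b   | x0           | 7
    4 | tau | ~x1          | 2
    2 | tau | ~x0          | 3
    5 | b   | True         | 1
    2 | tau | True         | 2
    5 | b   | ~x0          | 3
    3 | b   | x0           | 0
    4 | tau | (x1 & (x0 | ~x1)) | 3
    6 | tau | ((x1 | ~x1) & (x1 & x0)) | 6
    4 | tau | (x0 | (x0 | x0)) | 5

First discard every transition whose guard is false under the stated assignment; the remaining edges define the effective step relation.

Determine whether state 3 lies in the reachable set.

Guard filter leaves 18 enabled edge(s).
L0 = {0}
L1 = {1,3,6}  total {0,1,3,6}
Reach set: {0,1,3,6}
witness 3: tau

Answer: REACHABLE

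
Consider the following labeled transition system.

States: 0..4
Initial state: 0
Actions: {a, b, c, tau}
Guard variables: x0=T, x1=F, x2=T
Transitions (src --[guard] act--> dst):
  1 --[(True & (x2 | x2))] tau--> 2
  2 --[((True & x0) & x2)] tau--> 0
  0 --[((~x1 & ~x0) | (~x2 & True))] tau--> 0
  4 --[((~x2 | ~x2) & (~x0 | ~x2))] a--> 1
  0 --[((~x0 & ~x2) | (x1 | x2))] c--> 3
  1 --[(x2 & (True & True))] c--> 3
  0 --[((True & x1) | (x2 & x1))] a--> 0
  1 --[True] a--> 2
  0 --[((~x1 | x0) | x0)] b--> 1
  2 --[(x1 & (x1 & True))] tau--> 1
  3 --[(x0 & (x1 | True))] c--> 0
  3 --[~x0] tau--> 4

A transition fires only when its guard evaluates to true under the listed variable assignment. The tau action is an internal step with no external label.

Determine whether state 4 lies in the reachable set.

7 transition(s) survive guard evaluation.
Layer 0: {0}
Layer 1: {1,3}  now seen {0,1,3}
Layer 2: {2}  now seen {0,1,2,3}
R = {0,1,2,3}

Answer: UNREACHABLE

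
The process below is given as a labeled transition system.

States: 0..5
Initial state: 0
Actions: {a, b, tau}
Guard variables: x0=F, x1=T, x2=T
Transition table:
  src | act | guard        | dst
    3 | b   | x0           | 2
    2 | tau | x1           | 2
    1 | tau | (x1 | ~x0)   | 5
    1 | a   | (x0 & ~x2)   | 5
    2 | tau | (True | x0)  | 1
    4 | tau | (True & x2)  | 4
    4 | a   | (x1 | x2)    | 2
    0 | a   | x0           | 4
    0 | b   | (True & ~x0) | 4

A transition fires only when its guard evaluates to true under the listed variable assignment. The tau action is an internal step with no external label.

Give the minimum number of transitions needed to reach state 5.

Answer: 4

Analysis:
BFS to 5:
  Layer 0: {0}
  Layer 1: {4}
  Layer 2: {2}
  Layer 3: {1}
  Layer 4: {5}
first hit 5 at d=4 via b·a·tau·tau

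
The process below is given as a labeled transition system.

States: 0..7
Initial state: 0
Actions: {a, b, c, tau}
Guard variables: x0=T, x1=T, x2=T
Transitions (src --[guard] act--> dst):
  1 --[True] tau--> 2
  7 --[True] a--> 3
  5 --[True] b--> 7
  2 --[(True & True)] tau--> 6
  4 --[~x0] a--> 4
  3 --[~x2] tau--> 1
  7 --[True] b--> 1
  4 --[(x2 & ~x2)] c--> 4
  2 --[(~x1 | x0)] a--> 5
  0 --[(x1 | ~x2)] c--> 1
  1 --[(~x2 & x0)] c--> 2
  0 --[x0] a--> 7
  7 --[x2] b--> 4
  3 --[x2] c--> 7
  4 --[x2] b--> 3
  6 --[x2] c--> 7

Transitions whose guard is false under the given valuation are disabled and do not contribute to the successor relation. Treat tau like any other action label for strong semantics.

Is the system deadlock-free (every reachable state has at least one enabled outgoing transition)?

Answer: DEADLOCK-FREE

Trace:
Reachable = {0,1,2,3,4,5,6,7}
  0: a→7  c→1  [deg 2]
  1: tau→2  [deg 1]
  2: a→5  tau→6  [deg 2]
  3: c→7  [deg 1]
  4: b→3  [deg 1]
  5: b→7  [deg 1]
  6: c→7  [deg 1]
  7: a→3  b→1  b→4  [deg 3]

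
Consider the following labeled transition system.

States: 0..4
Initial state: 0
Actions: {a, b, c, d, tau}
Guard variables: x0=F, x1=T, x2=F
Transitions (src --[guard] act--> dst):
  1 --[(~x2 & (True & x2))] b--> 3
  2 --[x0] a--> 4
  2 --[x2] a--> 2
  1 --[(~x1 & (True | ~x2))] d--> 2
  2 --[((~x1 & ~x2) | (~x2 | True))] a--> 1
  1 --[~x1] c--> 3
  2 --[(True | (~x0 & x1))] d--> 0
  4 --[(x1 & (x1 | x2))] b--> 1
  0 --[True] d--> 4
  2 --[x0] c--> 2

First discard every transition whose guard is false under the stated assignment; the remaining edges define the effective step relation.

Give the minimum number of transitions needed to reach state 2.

Answer: UNREACHABLE

Working:
BFS to 2:
  Layer 0: {0}
  Layer 1: {4}
  Layer 2: {1}
2 never appears.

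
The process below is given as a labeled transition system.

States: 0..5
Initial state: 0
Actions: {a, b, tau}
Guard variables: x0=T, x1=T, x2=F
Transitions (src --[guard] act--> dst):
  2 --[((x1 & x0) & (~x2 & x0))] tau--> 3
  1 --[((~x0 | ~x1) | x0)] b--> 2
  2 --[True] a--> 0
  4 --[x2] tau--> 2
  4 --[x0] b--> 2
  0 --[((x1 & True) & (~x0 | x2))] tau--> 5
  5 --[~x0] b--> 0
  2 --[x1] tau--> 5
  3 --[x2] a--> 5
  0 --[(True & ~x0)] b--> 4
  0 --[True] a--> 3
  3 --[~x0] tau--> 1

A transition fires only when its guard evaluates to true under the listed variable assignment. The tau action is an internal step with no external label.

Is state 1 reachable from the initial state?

Answer: UNREACHABLE

Working:
After dropping false guards: 6 live edges.
depth 0: {0}
depth 1: {3}  cumulative {0,3}
Reach set: {0,3}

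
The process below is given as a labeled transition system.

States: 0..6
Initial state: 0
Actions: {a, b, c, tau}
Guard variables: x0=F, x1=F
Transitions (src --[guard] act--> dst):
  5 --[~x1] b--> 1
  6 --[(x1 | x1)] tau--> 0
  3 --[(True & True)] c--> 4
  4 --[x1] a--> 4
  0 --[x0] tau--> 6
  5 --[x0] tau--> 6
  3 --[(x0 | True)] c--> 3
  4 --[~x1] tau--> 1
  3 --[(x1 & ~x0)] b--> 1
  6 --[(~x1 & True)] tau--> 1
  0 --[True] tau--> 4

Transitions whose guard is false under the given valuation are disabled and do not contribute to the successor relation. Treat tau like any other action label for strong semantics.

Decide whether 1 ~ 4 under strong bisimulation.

Bisimulation quotient by refinement:
  π0 = {{0,1,2,3,4,5,6}}
  π1 = {{0,4,6},{1,2},{3},{5}}
  π2 = {{0},{1,2},{3},{4,6},{5}}
stable after 3 split(s): 5 block(s)
1∈{1,2}, 4∈{4,6}

Answer: NOT BISIMILAR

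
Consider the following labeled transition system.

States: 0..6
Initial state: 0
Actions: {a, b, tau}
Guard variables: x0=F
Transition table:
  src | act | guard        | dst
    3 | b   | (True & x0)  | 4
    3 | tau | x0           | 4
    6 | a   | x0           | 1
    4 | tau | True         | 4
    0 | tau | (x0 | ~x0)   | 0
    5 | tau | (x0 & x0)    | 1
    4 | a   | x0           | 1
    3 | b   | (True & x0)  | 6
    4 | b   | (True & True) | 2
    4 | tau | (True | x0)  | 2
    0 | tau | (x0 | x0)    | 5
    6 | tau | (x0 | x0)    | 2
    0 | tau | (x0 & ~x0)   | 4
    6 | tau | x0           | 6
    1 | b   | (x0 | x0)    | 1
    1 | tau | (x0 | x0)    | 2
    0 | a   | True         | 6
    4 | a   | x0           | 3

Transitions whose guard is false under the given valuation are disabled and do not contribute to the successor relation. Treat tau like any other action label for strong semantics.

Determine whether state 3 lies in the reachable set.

Guard filter leaves 5 enabled edge(s).
depth 0: {0}
depth 1: {6}  total {0,6}
R = {0,6}

Answer: UNREACHABLE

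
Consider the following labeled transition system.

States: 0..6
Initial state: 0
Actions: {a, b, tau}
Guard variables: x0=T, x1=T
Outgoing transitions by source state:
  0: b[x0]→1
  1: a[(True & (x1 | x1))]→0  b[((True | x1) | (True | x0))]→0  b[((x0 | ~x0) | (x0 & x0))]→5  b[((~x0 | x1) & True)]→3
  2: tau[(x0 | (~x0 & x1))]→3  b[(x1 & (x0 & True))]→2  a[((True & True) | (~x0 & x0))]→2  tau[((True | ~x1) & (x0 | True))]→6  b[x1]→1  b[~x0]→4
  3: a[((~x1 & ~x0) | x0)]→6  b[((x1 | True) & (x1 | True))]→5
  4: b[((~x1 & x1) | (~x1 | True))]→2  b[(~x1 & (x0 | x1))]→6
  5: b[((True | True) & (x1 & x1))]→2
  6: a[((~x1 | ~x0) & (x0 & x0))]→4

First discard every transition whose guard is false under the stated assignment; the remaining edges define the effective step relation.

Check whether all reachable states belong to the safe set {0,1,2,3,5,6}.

Safe = {0,1,2,3,5,6}
Reach set: {0,1,2,3,5,6}
  0: ✓
  1: ✓
  2: ✓
  3: ✓
  5: ✓
  6: ✓

Answer: INVARIANT HOLDS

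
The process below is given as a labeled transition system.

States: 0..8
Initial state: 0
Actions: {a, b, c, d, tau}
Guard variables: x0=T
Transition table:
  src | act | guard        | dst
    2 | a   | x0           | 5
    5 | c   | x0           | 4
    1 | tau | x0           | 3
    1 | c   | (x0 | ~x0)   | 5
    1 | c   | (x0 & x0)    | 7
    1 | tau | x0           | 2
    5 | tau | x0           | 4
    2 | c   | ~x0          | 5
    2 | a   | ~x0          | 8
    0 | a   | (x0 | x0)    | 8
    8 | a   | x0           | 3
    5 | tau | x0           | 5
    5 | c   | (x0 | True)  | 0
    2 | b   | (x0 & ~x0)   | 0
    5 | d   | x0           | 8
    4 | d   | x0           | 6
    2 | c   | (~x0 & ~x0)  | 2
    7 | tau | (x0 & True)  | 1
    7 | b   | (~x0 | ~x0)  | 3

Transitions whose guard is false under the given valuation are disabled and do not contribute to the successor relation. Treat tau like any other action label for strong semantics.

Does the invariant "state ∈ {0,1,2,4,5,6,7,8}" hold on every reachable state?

Answer: INVARIANT VIOLATED at state 3

Working:
Allowed set {0,1,2,4,5,6,7,8}
Reach set: {0,3,8}
  0: safe
  3: outside
  8: safe
reach 3 via a·a — violates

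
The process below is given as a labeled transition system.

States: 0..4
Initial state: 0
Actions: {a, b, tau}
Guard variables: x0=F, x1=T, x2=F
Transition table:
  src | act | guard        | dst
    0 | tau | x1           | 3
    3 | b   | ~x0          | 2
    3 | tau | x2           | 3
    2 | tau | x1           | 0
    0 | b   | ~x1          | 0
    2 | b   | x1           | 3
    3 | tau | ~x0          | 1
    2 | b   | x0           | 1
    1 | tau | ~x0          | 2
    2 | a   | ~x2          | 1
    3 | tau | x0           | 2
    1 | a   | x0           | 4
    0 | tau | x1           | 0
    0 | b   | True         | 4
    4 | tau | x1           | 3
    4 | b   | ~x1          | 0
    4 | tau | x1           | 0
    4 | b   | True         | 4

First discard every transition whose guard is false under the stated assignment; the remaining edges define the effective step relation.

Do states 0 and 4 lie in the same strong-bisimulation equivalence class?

Compute ~ classes (split until stable):
  P[0] = {{0,1,2,3,4}}
  P[1] = {{0,3,4},{1},{2}}
  P[2] = {{0,4},{1},{2},{3}}
Fixed point at round 3; 4 class(es).
0∈{0,4}, 4∈{0,4}

Answer: BISIMILAR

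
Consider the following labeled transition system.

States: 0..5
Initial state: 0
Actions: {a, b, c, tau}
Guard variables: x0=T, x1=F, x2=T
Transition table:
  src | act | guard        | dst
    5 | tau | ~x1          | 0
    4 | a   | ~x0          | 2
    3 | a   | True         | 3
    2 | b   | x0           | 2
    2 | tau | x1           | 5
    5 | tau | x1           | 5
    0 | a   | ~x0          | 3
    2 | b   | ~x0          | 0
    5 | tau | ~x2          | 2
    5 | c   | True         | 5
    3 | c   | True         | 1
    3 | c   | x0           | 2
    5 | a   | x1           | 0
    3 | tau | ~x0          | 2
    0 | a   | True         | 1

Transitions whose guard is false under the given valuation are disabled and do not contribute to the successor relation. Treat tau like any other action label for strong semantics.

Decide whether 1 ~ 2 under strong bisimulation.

Compute ~ classes (split until stable):
  round 0: {{0,1,2,3,4,5}}
  round 1: {{0},{1,4},{2},{3},{5}}
5 equivalence class(es) (converged in 2)
class of 1: {1,4}; class of 2: {2}

Answer: NOT BISIMILAR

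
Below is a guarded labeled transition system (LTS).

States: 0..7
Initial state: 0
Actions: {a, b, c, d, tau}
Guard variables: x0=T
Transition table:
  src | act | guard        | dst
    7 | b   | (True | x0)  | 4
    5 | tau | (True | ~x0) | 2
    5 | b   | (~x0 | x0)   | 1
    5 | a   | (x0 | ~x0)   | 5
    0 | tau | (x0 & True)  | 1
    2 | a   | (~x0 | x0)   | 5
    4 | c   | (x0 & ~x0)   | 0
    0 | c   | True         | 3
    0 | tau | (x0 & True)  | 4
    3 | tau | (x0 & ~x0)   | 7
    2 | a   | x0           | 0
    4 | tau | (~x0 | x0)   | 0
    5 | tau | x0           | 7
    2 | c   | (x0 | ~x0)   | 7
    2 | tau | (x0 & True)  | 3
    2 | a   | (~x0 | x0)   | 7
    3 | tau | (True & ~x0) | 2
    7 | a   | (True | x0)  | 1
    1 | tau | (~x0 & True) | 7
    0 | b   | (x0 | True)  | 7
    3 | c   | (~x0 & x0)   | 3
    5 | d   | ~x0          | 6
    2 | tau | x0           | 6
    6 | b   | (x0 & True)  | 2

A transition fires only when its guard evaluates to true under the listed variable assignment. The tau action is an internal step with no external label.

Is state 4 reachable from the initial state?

Guard filter leaves 18 enabled edge(s).
depth 0: {0}
depth 1: {1,3,4,7}  total {0,1,3,4,7}
Reach set: {0,1,3,4,7}
trace reaching 4: tau

Answer: REACHABLE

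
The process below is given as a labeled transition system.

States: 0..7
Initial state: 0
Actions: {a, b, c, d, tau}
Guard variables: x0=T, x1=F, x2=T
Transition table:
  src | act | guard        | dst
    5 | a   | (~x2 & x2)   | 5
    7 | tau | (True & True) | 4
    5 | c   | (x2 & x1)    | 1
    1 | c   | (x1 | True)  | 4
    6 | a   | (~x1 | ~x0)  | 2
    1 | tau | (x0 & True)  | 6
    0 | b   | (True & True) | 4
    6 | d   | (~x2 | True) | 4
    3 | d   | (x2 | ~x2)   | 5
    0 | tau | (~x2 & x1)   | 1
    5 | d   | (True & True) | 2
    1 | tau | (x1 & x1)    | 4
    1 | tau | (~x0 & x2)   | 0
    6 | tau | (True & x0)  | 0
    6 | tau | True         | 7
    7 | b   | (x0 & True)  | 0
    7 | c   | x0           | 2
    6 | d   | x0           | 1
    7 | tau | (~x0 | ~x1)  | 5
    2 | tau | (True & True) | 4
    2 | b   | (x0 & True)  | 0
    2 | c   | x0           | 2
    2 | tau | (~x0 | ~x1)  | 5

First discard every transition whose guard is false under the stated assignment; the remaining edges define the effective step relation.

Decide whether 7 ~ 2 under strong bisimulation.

Answer: BISIMILAR

Analysis:
Bisimulation quotient by refinement:
  P[0] = {{0,1,2,3,4,5,6,7}}
  P[1] = {{0},{1},{2,7},{3,5},{4},{6}}
  P[2] = {{0},{1},{2,7},{3},{4},{5},{6}}
Fixed point at round 3; 7 class(es).
class of 7: {2,7}; class of 2: {2,7}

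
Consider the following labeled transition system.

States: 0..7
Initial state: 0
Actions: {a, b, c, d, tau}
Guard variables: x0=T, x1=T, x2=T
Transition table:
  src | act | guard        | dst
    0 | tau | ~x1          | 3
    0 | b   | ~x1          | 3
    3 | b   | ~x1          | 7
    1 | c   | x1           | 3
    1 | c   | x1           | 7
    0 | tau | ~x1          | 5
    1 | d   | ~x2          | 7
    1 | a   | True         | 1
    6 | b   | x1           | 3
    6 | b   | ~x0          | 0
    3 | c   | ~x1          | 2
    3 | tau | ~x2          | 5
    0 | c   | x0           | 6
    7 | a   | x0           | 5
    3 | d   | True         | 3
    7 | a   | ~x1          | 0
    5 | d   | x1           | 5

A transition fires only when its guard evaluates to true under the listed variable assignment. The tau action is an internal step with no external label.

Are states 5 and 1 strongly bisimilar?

Answer: NOT BISIMILAR

Analysis:
Bisimulation quotient by refinement:
  π0 = {{0,1,2,3,4,5,6,7}}
  π1 = {{0},{1},{2,4},{3,5},{6},{7}}
stable after 2 split(s): 6 block(s)
class of 5: {3,5}; class of 1: {1}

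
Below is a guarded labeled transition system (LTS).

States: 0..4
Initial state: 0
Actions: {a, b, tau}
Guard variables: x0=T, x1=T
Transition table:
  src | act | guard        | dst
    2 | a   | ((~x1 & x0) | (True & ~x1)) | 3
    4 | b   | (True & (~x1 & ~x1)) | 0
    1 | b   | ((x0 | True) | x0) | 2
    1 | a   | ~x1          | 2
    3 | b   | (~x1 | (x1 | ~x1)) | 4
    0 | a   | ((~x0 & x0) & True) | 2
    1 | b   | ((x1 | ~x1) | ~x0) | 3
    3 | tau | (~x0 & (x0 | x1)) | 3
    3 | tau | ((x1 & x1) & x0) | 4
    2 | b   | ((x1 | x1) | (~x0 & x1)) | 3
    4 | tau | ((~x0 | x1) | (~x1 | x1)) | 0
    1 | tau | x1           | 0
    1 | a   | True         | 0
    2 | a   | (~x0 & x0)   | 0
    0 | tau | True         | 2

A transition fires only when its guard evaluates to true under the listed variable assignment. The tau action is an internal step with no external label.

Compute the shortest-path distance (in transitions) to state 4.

Breadth-first toward 4:
  Layer 0: {0}
  Layer 1: {2}
  Layer 2: {3}
  Layer 3: {4}
4 enters at depth 3; path tau·b·b

Answer: 3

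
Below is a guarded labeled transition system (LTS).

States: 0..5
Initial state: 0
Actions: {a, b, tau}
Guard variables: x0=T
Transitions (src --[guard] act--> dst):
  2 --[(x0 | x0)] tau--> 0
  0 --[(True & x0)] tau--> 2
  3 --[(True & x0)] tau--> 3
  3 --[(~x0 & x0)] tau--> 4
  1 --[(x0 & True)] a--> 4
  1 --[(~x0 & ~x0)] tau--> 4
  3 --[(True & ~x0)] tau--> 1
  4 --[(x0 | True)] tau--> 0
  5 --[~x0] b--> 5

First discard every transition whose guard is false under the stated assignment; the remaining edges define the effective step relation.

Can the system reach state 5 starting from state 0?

Answer: UNREACHABLE

Working:
Guard filter leaves 5 enabled edge(s).
Layer 0: {0}
Layer 1: {2}  total {0,2}
R = {0,2}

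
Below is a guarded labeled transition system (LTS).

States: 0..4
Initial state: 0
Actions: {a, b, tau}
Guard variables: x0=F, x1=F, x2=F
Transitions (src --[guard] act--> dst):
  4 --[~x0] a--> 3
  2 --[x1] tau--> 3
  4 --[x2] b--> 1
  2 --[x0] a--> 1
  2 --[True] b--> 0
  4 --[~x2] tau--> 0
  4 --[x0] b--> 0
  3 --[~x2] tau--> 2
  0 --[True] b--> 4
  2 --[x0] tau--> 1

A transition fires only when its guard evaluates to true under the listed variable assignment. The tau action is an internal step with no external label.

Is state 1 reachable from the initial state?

After dropping false guards: 5 live edges.
L0 = {0}
L1 = {4}  total {0,4}
L2 = {3}  total {0,3,4}
L3 = {2}  total {0,2,3,4}
R = {0,2,3,4}

Answer: UNREACHABLE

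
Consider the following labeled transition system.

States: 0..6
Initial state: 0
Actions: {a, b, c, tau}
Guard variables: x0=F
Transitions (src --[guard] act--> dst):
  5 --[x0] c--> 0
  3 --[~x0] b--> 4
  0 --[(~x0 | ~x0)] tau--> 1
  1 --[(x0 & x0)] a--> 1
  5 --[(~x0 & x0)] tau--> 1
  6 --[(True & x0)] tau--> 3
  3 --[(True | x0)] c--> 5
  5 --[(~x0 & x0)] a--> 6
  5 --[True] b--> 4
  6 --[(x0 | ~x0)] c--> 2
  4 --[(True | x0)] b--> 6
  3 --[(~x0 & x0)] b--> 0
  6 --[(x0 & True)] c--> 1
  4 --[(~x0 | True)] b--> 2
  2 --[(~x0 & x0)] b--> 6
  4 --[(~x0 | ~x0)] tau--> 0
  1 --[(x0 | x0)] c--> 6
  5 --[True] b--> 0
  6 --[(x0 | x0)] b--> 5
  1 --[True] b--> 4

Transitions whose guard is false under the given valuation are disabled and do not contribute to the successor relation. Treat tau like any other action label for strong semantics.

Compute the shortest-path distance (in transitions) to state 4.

Answer: 2

Working:
Layered search for 4:
  Layer 0: {0}
  Layer 1: {1}
  Layer 2: {4}
4 enters at depth 2; path tau·b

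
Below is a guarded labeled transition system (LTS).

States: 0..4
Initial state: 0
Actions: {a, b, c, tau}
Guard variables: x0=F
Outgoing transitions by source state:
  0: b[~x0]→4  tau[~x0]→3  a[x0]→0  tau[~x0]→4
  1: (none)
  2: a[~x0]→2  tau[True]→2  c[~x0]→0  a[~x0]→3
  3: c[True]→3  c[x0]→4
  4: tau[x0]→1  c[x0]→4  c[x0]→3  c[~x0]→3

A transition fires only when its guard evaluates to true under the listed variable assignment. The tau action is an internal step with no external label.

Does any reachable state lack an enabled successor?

Answer: DEADLOCK-FREE

Working:
R = {0,3,4}
  0: b→4  tau→3  tau→4  [3 out]
  3: c→3  [1 out]
  4: c→3  [1 out]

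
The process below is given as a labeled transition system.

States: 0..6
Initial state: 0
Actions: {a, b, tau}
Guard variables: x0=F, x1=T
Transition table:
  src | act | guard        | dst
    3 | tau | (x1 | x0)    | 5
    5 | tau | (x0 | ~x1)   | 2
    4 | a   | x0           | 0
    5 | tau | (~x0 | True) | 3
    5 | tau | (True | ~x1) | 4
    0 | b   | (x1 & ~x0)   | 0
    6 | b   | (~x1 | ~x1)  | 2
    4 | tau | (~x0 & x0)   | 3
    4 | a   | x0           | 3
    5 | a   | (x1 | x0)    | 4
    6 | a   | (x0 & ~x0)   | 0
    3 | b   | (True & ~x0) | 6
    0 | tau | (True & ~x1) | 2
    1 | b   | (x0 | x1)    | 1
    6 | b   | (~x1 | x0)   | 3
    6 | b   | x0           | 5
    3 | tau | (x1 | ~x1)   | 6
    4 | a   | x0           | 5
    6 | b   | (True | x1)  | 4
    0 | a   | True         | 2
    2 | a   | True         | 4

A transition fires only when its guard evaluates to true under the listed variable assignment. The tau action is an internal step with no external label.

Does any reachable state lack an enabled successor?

Reach set: {0,2,4}
  0: a→2  b→0  [2 out]
  2: a→4  [1 out]
  4: ∅  [STUCK]
witness 4: a·a

Answer: DEADLOCK at state 4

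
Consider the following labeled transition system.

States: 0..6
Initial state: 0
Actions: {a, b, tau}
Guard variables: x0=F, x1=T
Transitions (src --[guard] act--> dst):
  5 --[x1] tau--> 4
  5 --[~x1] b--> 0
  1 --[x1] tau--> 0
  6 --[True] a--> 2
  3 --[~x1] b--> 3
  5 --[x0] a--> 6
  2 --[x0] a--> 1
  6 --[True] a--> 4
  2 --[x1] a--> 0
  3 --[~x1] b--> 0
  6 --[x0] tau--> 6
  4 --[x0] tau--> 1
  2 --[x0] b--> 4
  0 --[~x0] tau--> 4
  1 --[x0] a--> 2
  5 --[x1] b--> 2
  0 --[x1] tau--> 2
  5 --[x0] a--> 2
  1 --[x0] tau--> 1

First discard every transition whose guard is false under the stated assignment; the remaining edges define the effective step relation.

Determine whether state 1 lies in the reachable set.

Answer: UNREACHABLE

Analysis:
After dropping false guards: 8 live edges.
Layer 0: {0}
Layer 1: {2,4}  total {0,2,4}
R = {0,2,4}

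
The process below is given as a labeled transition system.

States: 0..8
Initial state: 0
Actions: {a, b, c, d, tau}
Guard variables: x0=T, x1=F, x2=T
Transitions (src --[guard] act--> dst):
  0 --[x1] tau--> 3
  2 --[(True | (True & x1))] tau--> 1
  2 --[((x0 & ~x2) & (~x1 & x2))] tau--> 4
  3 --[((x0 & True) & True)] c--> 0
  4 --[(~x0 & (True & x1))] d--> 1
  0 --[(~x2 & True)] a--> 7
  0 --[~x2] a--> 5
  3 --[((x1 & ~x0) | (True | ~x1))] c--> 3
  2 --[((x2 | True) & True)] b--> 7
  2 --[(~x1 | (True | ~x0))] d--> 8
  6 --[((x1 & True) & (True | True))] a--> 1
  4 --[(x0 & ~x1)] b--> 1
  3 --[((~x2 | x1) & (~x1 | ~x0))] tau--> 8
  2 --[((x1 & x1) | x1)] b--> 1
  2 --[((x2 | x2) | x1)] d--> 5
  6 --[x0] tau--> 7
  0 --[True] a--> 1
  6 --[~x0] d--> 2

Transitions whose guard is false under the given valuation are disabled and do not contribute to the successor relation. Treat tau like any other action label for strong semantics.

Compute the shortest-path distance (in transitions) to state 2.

Answer: UNREACHABLE

Working:
Layered search for 2:
  depth 0: {0}
  depth 1: {1}
2 never appears.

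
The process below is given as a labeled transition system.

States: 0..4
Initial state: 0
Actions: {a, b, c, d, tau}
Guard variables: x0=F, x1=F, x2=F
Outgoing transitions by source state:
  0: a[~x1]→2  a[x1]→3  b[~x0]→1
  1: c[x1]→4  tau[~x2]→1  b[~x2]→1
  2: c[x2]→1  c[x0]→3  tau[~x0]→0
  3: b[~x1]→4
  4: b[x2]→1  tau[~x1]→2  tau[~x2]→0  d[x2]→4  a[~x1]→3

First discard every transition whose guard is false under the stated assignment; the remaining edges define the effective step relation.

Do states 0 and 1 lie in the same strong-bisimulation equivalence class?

Bisimulation quotient by refinement:
  round 0: {{0,1,2,3,4}}
  round 1: {{0},{1},{2},{3},{4}}
stable after 2 split(s): 5 block(s)
0∈{0}, 1∈{1}

Answer: NOT BISIMILAR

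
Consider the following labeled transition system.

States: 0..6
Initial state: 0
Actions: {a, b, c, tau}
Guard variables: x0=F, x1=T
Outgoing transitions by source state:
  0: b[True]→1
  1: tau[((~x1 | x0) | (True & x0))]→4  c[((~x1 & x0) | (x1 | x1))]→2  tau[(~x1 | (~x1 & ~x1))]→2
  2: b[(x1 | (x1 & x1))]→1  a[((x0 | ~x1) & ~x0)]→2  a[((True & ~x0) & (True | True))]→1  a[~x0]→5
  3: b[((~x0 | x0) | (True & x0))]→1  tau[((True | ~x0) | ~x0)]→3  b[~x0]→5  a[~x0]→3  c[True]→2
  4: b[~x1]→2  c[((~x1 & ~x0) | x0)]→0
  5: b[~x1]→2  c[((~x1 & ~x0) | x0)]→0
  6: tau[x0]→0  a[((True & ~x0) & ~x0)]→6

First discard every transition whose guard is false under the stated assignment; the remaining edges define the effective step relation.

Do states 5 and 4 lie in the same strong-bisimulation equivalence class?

Answer: BISIMILAR

Analysis:
Bisimulation quotient by refinement:
  P[0] = {{0,1,2,3,4,5,6}}
  P[1] = {{0},{1},{2},{3},{4,5},{6}}
6 equivalence class(es) (converged in 2)
[5]={4,5}  [4]={4,5}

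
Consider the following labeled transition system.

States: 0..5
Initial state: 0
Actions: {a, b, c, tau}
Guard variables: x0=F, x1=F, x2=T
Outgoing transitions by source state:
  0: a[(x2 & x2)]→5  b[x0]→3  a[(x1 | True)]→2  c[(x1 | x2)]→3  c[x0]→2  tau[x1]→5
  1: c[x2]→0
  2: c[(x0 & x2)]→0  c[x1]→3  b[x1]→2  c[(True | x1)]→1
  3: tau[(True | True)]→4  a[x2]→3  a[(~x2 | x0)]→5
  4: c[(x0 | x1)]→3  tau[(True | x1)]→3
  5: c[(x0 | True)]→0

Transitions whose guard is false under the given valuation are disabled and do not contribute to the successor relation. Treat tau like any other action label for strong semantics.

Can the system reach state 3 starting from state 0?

Answer: REACHABLE

Trace:
Guard filter leaves 9 enabled edge(s).
depth 0: {0}
depth 1: {2,3,5}  total {0,2,3,5}
depth 2: {1,4}  total {0,1,2,3,4,5}
Reachable = {0,1,2,3,4,5}
Path to 3: c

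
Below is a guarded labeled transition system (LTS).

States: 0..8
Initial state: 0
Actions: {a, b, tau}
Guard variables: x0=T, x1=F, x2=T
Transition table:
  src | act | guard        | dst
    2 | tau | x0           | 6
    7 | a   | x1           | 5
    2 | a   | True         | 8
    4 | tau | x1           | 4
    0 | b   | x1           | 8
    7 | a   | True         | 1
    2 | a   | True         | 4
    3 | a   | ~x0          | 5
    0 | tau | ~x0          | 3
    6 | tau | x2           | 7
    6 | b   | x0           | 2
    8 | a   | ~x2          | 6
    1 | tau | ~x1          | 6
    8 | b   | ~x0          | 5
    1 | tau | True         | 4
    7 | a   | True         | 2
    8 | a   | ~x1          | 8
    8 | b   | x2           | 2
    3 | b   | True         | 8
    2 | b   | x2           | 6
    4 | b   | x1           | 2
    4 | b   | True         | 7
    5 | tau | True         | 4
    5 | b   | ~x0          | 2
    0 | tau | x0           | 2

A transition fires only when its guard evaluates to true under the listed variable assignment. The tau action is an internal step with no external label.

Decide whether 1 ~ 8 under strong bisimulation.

Refine partition for ~:
  round 0: {{0,1,2,3,4,5,6,7,8}}
  round 1: {{0,1,5},{2},{3,4},{6},{7},{8}}
  round 2: {{0},{1},{2},{3},{4},{5},{6},{7},{8}}
9 equivalence class(es) (converged in 3)
[1]={1}  [8]={8}

Answer: NOT BISIMILAR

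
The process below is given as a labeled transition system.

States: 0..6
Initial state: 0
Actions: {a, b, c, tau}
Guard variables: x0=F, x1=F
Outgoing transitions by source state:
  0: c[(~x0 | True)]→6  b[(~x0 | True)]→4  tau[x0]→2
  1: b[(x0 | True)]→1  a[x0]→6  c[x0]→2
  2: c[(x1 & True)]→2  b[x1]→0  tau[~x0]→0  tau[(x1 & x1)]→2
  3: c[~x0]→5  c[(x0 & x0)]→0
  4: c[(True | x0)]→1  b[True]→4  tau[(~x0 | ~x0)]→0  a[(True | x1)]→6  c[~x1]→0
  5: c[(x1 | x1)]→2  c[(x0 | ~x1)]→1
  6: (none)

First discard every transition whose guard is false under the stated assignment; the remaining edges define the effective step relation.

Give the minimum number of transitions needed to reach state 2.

Breadth-first toward 2:
  depth 0: {0}
  depth 1: {4,6}
  depth 2: {1}
2 never appears.

Answer: UNREACHABLE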